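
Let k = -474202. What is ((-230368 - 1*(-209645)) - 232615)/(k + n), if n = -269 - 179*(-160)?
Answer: 253338/445831 ≈ 0.56824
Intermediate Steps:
n = 28371 (n = -269 + 28640 = 28371)
((-230368 - 1*(-209645)) - 232615)/(k + n) = ((-230368 - 1*(-209645)) - 232615)/(-474202 + 28371) = ((-230368 + 209645) - 232615)/(-445831) = (-20723 - 232615)*(-1/445831) = -253338*(-1/445831) = 253338/445831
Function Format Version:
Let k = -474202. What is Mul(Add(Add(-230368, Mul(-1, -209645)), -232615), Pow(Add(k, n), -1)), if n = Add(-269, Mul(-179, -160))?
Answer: Rational(253338, 445831) ≈ 0.56824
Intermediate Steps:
n = 28371 (n = Add(-269, 28640) = 28371)
Mul(Add(Add(-230368, Mul(-1, -209645)), -232615), Pow(Add(k, n), -1)) = Mul(Add(Add(-230368, Mul(-1, -209645)), -232615), Pow(Add(-474202, 28371), -1)) = Mul(Add(Add(-230368, 209645), -232615), Pow(-445831, -1)) = Mul(Add(-20723, -232615), Rational(-1, 445831)) = Mul(-253338, Rational(-1, 445831)) = Rational(253338, 445831)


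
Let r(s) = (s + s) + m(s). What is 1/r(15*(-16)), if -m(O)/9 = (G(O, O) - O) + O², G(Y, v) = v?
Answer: -1/518880 ≈ -1.9272e-6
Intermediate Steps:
m(O) = -9*O² (m(O) = -9*((O - O) + O²) = -9*(0 + O²) = -9*O²)
r(s) = -9*s² + 2*s (r(s) = (s + s) - 9*s² = 2*s - 9*s² = -9*s² + 2*s)
1/r(15*(-16)) = 1/((15*(-16))*(2 - 135*(-16))) = 1/(-240*(2 - 9*(-240))) = 1/(-240*(2 + 2160)) = 1/(-240*2162) = 1/(-518880) = -1/518880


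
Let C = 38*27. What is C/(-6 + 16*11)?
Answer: 513/85 ≈ 6.0353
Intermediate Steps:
C = 1026
C/(-6 + 16*11) = 1026/(-6 + 16*11) = 1026/(-6 + 176) = 1026/170 = 1026*(1/170) = 513/85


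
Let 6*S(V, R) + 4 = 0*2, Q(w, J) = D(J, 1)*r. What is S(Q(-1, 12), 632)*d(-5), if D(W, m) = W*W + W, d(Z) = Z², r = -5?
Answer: -50/3 ≈ -16.667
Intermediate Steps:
D(W, m) = W + W² (D(W, m) = W² + W = W + W²)
Q(w, J) = -5*J*(1 + J) (Q(w, J) = (J*(1 + J))*(-5) = -5*J*(1 + J))
S(V, R) = -⅔ (S(V, R) = -⅔ + (0*2)/6 = -⅔ + (⅙)*0 = -⅔ + 0 = -⅔)
S(Q(-1, 12), 632)*d(-5) = -⅔*(-5)² = -⅔*25 = -50/3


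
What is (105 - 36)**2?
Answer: 4761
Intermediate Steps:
(105 - 36)**2 = 69**2 = 4761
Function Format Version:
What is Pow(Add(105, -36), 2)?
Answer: 4761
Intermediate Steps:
Pow(Add(105, -36), 2) = Pow(69, 2) = 4761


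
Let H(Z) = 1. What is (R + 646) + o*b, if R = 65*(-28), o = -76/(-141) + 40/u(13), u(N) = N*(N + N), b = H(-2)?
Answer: -27959582/23829 ≈ -1173.3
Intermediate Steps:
b = 1
u(N) = 2*N² (u(N) = N*(2*N) = 2*N²)
o = 15664/23829 (o = -76/(-141) + 40/((2*13²)) = -76*(-1/141) + 40/((2*169)) = 76/141 + 40/338 = 76/141 + 40*(1/338) = 76/141 + 20/169 = 15664/23829 ≈ 0.65735)
R = -1820
(R + 646) + o*b = (-1820 + 646) + (15664/23829)*1 = -1174 + 15664/23829 = -27959582/23829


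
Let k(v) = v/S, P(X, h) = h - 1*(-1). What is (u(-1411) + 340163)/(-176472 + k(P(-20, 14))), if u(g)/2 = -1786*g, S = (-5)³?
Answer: -134506375/4411803 ≈ -30.488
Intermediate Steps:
S = -125
P(X, h) = 1 + h (P(X, h) = h + 1 = 1 + h)
u(g) = -3572*g (u(g) = 2*(-1786*g) = -3572*g)
k(v) = -v/125 (k(v) = v/(-125) = v*(-1/125) = -v/125)
(u(-1411) + 340163)/(-176472 + k(P(-20, 14))) = (-3572*(-1411) + 340163)/(-176472 - (1 + 14)/125) = (5040092 + 340163)/(-176472 - 1/125*15) = 5380255/(-176472 - 3/25) = 5380255/(-4411803/25) = 5380255*(-25/4411803) = -134506375/4411803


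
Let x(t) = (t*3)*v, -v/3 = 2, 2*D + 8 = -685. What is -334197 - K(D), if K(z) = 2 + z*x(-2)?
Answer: -321725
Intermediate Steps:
D = -693/2 (D = -4 + (½)*(-685) = -4 - 685/2 = -693/2 ≈ -346.50)
v = -6 (v = -3*2 = -6)
x(t) = -18*t (x(t) = (t*3)*(-6) = (3*t)*(-6) = -18*t)
K(z) = 2 + 36*z (K(z) = 2 + z*(-18*(-2)) = 2 + z*36 = 2 + 36*z)
-334197 - K(D) = -334197 - (2 + 36*(-693/2)) = -334197 - (2 - 12474) = -334197 - 1*(-12472) = -334197 + 12472 = -321725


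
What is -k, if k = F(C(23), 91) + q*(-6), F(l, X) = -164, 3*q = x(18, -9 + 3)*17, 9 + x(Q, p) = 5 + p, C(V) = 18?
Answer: -176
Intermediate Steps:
x(Q, p) = -4 + p (x(Q, p) = -9 + (5 + p) = -4 + p)
q = -170/3 (q = ((-4 + (-9 + 3))*17)/3 = ((-4 - 6)*17)/3 = (-10*17)/3 = (⅓)*(-170) = -170/3 ≈ -56.667)
k = 176 (k = -164 - 170/3*(-6) = -164 + 340 = 176)
-k = -1*176 = -176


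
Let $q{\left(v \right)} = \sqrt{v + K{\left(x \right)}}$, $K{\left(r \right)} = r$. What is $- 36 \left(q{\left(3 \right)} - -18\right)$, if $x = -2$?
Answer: $-684$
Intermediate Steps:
$q{\left(v \right)} = \sqrt{-2 + v}$ ($q{\left(v \right)} = \sqrt{v - 2} = \sqrt{-2 + v}$)
$- 36 \left(q{\left(3 \right)} - -18\right) = - 36 \left(\sqrt{-2 + 3} - -18\right) = - 36 \left(\sqrt{1} + 18\right) = - 36 \left(1 + 18\right) = \left(-36\right) 19 = -684$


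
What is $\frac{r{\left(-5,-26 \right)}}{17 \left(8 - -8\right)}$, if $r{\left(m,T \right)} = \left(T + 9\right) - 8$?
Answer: $- \frac{25}{272} \approx -0.091912$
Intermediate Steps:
$r{\left(m,T \right)} = 1 + T$ ($r{\left(m,T \right)} = \left(9 + T\right) - 8 = 1 + T$)
$\frac{r{\left(-5,-26 \right)}}{17 \left(8 - -8\right)} = \frac{1 - 26}{17 \left(8 - -8\right)} = - \frac{25}{17 \left(8 + 8\right)} = - \frac{25}{17 \cdot 16} = - \frac{25}{272}$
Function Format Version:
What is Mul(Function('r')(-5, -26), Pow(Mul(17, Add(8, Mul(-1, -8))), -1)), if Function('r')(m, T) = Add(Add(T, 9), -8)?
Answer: Rational(-25, 272) ≈ -0.091912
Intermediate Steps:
Function('r')(m, T) = Add(1, T) (Function('r')(m, T) = Add(Add(9, T), -8) = Add(1, T))
Mul(Function('r')(-5, -26), Pow(Mul(17, Add(8, Mul(-1, -8))), -1)) = Mul(Add(1, -26), Pow(Mul(17, Add(8, Mul(-1, -8))), -1)) = Mul(-25, Pow(Mul(17, Add(8, 8)), -1)) = Mul(-25, Pow(Mul(17, 16), -1)) = Mul(-25, Pow(272, -1)) = Mul(-25, Rational(1, 272)) = Rational(-25, 272)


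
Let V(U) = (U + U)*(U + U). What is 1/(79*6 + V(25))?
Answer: 1/2974 ≈ 0.00033625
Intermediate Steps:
V(U) = 4*U² (V(U) = (2*U)*(2*U) = 4*U²)
1/(79*6 + V(25)) = 1/(79*6 + 4*25²) = 1/(474 + 4*625) = 1/(474 + 2500) = 1/2974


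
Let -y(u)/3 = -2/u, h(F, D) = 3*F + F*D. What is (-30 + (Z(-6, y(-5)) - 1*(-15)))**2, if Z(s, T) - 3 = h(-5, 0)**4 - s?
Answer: 2562283161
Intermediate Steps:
h(F, D) = 3*F + D*F
y(u) = 6/u (y(u) = -(-6)/u = 6/u)
Z(s, T) = 50628 - s (Z(s, T) = 3 + ((-5*(3 + 0))**4 - s) = 3 + ((-5*3)**4 - s) = 3 + ((-15)**4 - s) = 3 + (50625 - s) = 50628 - s)
(-30 + (Z(-6, y(-5)) - 1*(-15)))**2 = (-30 + ((50628 - 1*(-6)) - 1*(-15)))**2 = (-30 + ((50628 + 6) + 15))**2 = (-30 + (50634 + 15))**2 = (-30 + 50649)**2 = 50619**2 = 2562283161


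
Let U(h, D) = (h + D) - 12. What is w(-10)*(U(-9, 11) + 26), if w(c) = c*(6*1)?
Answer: -960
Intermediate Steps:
U(h, D) = -12 + D + h (U(h, D) = (D + h) - 12 = -12 + D + h)
w(c) = 6*c (w(c) = c*6 = 6*c)
w(-10)*(U(-9, 11) + 26) = (6*(-10))*((-12 + 11 - 9) + 26) = -60*(-10 + 26) = -60*16 = -960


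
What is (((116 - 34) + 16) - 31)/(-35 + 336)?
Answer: 67/301 ≈ 0.22259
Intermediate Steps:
(((116 - 34) + 16) - 31)/(-35 + 336) = ((82 + 16) - 31)/301 = (98 - 31)*(1/301) = 67*(1/301) = 67/301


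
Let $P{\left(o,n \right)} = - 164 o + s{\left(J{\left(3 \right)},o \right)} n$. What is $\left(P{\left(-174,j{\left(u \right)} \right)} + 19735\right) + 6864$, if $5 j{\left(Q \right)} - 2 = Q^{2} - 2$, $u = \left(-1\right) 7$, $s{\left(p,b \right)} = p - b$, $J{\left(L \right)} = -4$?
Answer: $56801$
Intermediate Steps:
$u = -7$
$j{\left(Q \right)} = \frac{Q^{2}}{5}$ ($j{\left(Q \right)} = \frac{2}{5} + \frac{Q^{2} - 2}{5} = \frac{2}{5} + \frac{-2 + Q^{2}}{5} = \frac{2}{5} + \left(- \frac{2}{5} + \frac{Q^{2}}{5}\right) = \frac{Q^{2}}{5}$)
$P{\left(o,n \right)} = - 164 o + n \left(-4 - o\right)$ ($P{\left(o,n \right)} = - 164 o + \left(-4 - o\right) n = - 164 o + n \left(-4 - o\right)$)
$\left(P{\left(-174,j{\left(u \right)} \right)} + 19735\right) + 6864 = \left(\left(\left(-164\right) \left(-174\right) - \frac{\left(-7\right)^{2}}{5} \left(4 - 174\right)\right) + 19735\right) + 6864 = \left(\left(28536 - \frac{1}{5} \cdot 49 \left(-170\right)\right) + 19735\right) + 6864 = \left(\left(28536 - \frac{49}{5} \left(-170\right)\right) + 19735\right) + 6864 = \left(\left(28536 + 1666\right) + 19735\right) + 6864 = \left(30202 + 19735\right) + 6864 = 49937 + 6864 = 56801$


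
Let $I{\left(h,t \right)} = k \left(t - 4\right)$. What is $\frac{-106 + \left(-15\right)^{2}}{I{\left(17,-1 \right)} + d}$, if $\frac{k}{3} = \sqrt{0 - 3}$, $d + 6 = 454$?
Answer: $\frac{53312}{201379} + \frac{1785 i \sqrt{3}}{201379} \approx 0.26473 + 0.015353 i$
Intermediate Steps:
$d = 448$ ($d = -6 + 454 = 448$)
$k = 3 i \sqrt{3}$ ($k = 3 \sqrt{0 - 3} = 3 \sqrt{-3} = 3 i \sqrt{3} \approx 5.1962 i$)
$I{\left(h,t \right)} = 3 i \sqrt{3} \left(-4 + t\right)$ ($I{\left(h,t \right)} = 3 i \sqrt{3} \left(t - 4\right) = 3 i \sqrt{3} \left(-4 + t\right)$)
$\frac{-106 + \left(-15\right)^{2}}{I{\left(17,-1 \right)} + d} = \frac{-106 + \left(-15\right)^{2}}{3 i \sqrt{3} \left(-4 - 1\right) + 448} = \frac{-106 + 225}{3 i \sqrt{3} \left(-5\right) + 448} = \frac{119}{- 15 i \sqrt{3} + 448} = \frac{119}{448 - 15 i \sqrt{3}}$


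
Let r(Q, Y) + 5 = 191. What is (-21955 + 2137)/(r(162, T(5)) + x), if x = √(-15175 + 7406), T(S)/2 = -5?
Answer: -3686148/42365 + 19818*I*√7769/42365 ≈ -87.009 + 41.232*I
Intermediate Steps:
T(S) = -10 (T(S) = 2*(-5) = -10)
r(Q, Y) = 186 (r(Q, Y) = -5 + 191 = 186)
x = I*√7769 (x = √(-7769) = I*√7769 ≈ 88.142*I)
(-21955 + 2137)/(r(162, T(5)) + x) = (-21955 + 2137)/(186 + I*√7769) = -19818/(186 + I*√7769)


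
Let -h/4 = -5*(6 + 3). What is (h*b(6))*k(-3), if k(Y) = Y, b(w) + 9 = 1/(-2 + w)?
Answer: 4725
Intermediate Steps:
b(w) = -9 + 1/(-2 + w)
h = 180 (h = -(-20)*(6 + 3) = -(-20)*9 = -4*(-45) = 180)
(h*b(6))*k(-3) = (180*((19 - 9*6)/(-2 + 6)))*(-3) = (180*((19 - 54)/4))*(-3) = (180*((¼)*(-35)))*(-3) = (180*(-35/4))*(-3) = -1575*(-3) = 4725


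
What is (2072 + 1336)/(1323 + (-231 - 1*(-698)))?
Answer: 1704/895 ≈ 1.9039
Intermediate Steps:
(2072 + 1336)/(1323 + (-231 - 1*(-698))) = 3408/(1323 + (-231 + 698)) = 3408/(1323 + 467) = 3408/1790 = 3408*(1/1790) = 1704/895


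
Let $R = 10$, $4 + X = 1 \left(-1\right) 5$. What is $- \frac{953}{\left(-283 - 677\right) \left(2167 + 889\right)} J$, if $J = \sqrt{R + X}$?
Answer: $\frac{953}{2933760} \approx 0.00032484$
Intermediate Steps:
$X = -9$ ($X = -4 + 1 \left(-1\right) 5 = -4 - 5 = -9$)
$J = 1$ ($J = \sqrt{10 - 9} = \sqrt{1} = 1$)
$- \frac{953}{\left(-283 - 677\right) \left(2167 + 889\right)} J = - \frac{953}{\left(-283 - 677\right) \left(2167 + 889\right)} 1 = - \frac{953}{\left(-960\right) 3056} \cdot 1 = - \frac{953}{-2933760} \cdot 1 = \left(-953\right) \left(- \frac{1}{2933760}\right) 1 = \frac{953}{2933760} \cdot 1 = \frac{953}{2933760}$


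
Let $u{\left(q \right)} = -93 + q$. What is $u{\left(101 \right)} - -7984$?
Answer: $7992$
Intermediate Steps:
$u{\left(101 \right)} - -7984 = \left(-93 + 101\right) - -7984 = 8 + 7984 = 7992$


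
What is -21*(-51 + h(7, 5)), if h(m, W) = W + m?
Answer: 819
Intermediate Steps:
-21*(-51 + h(7, 5)) = -21*(-51 + (5 + 7)) = -21*(-51 + 12) = -21*(-39) = 819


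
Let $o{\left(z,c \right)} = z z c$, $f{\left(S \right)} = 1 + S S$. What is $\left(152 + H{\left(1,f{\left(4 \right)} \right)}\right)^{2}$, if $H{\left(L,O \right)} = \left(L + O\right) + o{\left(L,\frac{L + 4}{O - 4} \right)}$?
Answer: $\frac{4906225}{169} \approx 29031.0$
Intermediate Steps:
$f{\left(S \right)} = 1 + S^{2}$
$o{\left(z,c \right)} = c z^{2}$ ($o{\left(z,c \right)} = z^{2} c = c z^{2}$)
$H{\left(L,O \right)} = L + O + \frac{L^{2} \left(4 + L\right)}{-4 + O}$ ($H{\left(L,O \right)} = \left(L + O\right) + \frac{L + 4}{O - 4} L^{2} = \left(L + O\right) + \frac{4 + L}{-4 + O} L^{2} = \left(L + O\right) + \frac{L^{2} \left(4 + L\right)}{-4 + O} = L + O + \frac{L^{2} \left(4 + L\right)}{-4 + O}$)
$\left(152 + H{\left(1,f{\left(4 \right)} \right)}\right)^{2} = \left(152 + \frac{1^{2} \left(4 + 1\right) + \left(-4 + \left(1 + 4^{2}\right)\right) \left(1 + \left(1 + 4^{2}\right)\right)}{-4 + \left(1 + 4^{2}\right)}\right)^{2} = \left(152 + \frac{1 \cdot 5 + \left(-4 + \left(1 + 16\right)\right) \left(1 + \left(1 + 16\right)\right)}{-4 + \left(1 + 16\right)}\right)^{2} = \left(152 + \frac{5 + \left(-4 + 17\right) \left(1 + 17\right)}{-4 + 17}\right)^{2} = \left(152 + \frac{5 + 13 \cdot 18}{13}\right)^{2} = \left(152 + \frac{5 + 234}{13}\right)^{2} = \left(152 + \frac{1}{13} \cdot 239\right)^{2} = \left(152 + \frac{239}{13}\right)^{2} = \left(\frac{2215}{13}\right)^{2} = \frac{4906225}{169}$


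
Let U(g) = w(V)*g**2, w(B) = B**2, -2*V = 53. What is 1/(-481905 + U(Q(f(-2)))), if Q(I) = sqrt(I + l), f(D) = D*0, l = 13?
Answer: -4/1891103 ≈ -2.1152e-6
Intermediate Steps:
f(D) = 0
Q(I) = sqrt(13 + I) (Q(I) = sqrt(I + 13) = sqrt(13 + I))
V = -53/2 (V = -1/2*53 = -53/2 ≈ -26.500)
U(g) = 2809*g**2/4 (U(g) = (-53/2)**2*g**2 = 2809*g**2/4)
1/(-481905 + U(Q(f(-2)))) = 1/(-481905 + 2809*(sqrt(13 + 0))**2/4) = 1/(-481905 + 2809*(sqrt(13))**2/4) = 1/(-481905 + (2809/4)*13) = 1/(-481905 + 36517/4) = 1/(-1891103/4) = -4/1891103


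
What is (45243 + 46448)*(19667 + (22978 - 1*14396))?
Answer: 2590179059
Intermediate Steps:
(45243 + 46448)*(19667 + (22978 - 1*14396)) = 91691*(19667 + (22978 - 14396)) = 91691*(19667 + 8582) = 91691*28249 = 2590179059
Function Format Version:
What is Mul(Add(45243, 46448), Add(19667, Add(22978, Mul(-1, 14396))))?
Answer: 2590179059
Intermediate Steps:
Mul(Add(45243, 46448), Add(19667, Add(22978, Mul(-1, 14396)))) = Mul(91691, Add(19667, Add(22978, -14396))) = Mul(91691, Add(19667, 8582)) = Mul(91691, 28249) = 2590179059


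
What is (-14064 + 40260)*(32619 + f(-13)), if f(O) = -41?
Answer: 853413288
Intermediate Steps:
(-14064 + 40260)*(32619 + f(-13)) = (-14064 + 40260)*(32619 - 41) = 26196*32578 = 853413288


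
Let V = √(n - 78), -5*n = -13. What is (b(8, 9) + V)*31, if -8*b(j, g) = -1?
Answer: 31/8 + 31*I*√1885/5 ≈ 3.875 + 269.18*I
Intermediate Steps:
n = 13/5 (n = -⅕*(-13) = 13/5 ≈ 2.6000)
b(j, g) = ⅛ (b(j, g) = -⅛*(-1) = ⅛)
V = I*√1885/5 (V = √(13/5 - 78) = √(-377/5) = I*√1885/5 ≈ 8.6833*I)
(b(8, 9) + V)*31 = (⅛ + I*√1885/5)*31 = 31/8 + 31*I*√1885/5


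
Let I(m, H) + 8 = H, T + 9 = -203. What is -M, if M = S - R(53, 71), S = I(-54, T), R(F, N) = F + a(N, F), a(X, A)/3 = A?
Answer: 432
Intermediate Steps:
T = -212 (T = -9 - 203 = -212)
a(X, A) = 3*A
I(m, H) = -8 + H
R(F, N) = 4*F (R(F, N) = F + 3*F = 4*F)
S = -220 (S = -8 - 212 = -220)
M = -432 (M = -220 - 4*53 = -220 - 1*212 = -220 - 212 = -432)
-M = -1*(-432) = 432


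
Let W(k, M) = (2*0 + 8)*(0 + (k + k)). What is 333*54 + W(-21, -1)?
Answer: 17646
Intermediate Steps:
W(k, M) = 16*k (W(k, M) = (0 + 8)*(0 + 2*k) = 8*(2*k) = 16*k)
333*54 + W(-21, -1) = 333*54 + 16*(-21) = 17982 - 336 = 17646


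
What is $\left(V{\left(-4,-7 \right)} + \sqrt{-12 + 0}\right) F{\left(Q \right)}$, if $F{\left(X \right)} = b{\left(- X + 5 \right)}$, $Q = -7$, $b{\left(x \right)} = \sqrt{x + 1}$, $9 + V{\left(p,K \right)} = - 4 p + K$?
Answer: $2 i \sqrt{39} \approx 12.49 i$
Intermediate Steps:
$V{\left(p,K \right)} = -9 + K - 4 p$ ($V{\left(p,K \right)} = -9 + \left(- 4 p + K\right) = -9 + \left(K - 4 p\right) = -9 + K - 4 p$)
$b{\left(x \right)} = \sqrt{1 + x}$
$F{\left(X \right)} = \sqrt{6 - X}$ ($F{\left(X \right)} = \sqrt{1 - \left(-5 + X\right)} = \sqrt{6 - X}$)
$\left(V{\left(-4,-7 \right)} + \sqrt{-12 + 0}\right) F{\left(Q \right)} = \left(\left(-9 - 7 - -16\right) + \sqrt{-12 + 0}\right) \sqrt{6 - -7} = \left(\left(-9 - 7 + 16\right) + \sqrt{-12}\right) \sqrt{6 + 7} = \left(0 + 2 i \sqrt{3}\right) \sqrt{13} = 2 i \sqrt{3} \sqrt{13} = 2 i \sqrt{39}$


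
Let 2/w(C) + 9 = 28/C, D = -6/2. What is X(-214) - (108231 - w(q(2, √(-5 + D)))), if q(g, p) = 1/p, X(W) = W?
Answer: (-976007*√2 + 12145840*I)/(-112*I + 9*√2) ≈ -1.0845e+5 - 0.024933*I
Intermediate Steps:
D = -3 (D = -6*½ = -3)
w(C) = 2/(-9 + 28/C)
X(-214) - (108231 - w(q(2, √(-5 + D)))) = -214 - (108231 - (-2)/((√(-5 - 3))*(-28 + 9/(√(-5 - 3))))) = -214 - (108231 - (-2)/((√(-8))*(-28 + 9/(√(-8))))) = -214 - (108231 - (-2)/((2*I*√2)*(-28 + 9/((2*I*√2))))) = -214 - (108231 - (-2)*(-I*√2/4)/(-28 + 9*(-I*√2/4))) = -214 - (108231 - (-2)*(-I*√2/4)/(-28 - 9*I*√2/4)) = -214 - (108231 - I*√2/(2*(-28 - 9*I*√2/4))) = -214 + (-108231 + I*√2/(2*(-28 - 9*I*√2/4))) = -108445 + I*√2/(2*(-28 - 9*I*√2/4))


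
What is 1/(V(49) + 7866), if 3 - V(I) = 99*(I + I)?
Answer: -1/1833 ≈ -0.00054555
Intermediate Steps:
V(I) = 3 - 198*I (V(I) = 3 - 99*(I + I) = 3 - 99*2*I = 3 - 198*I)
1/(V(49) + 7866) = 1/((3 - 198*49) + 7866) = 1/((3 - 9702) + 7866) = 1/(-9699 + 7866) = 1/(-1833) = -1/1833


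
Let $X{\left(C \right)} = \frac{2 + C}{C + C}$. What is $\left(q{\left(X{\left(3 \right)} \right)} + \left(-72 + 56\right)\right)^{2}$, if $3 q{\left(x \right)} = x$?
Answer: $\frac{80089}{324} \approx 247.19$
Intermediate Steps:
$X{\left(C \right)} = \frac{2 + C}{2 C}$
$q{\left(x \right)} = \frac{x}{3}$
$\left(q{\left(X{\left(3 \right)} \right)} + \left(-72 + 56\right)\right)^{2} = \left(\frac{\frac{1}{2} \cdot \frac{1}{3} \left(2 + 3\right)}{3} + \left(-72 + 56\right)\right)^{2} = \left(\frac{\frac{1}{2} \cdot \frac{1}{3} \cdot 5}{3} - 16\right)^{2} = \left(\frac{1}{3} \cdot \frac{5}{6} - 16\right)^{2} = \left(\frac{5}{18} - 16\right)^{2} = \left(- \frac{283}{18}\right)^{2} = \frac{80089}{324}$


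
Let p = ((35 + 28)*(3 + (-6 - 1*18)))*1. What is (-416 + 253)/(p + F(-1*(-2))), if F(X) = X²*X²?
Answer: 163/1307 ≈ 0.12471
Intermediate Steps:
p = -1323 (p = (63*(3 + (-6 - 18)))*1 = (63*(3 - 24))*1 = (63*(-21))*1 = -1323*1 = -1323)
F(X) = X⁴
(-416 + 253)/(p + F(-1*(-2))) = (-416 + 253)/(-1323 + (-1*(-2))⁴) = -163/(-1323 + 2⁴) = -163/(-1323 + 16) = -163/(-1307) = -163*(-1/1307) = 163/1307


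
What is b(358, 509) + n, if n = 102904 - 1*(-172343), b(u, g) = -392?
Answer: 274855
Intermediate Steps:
n = 275247 (n = 102904 + 172343 = 275247)
b(358, 509) + n = -392 + 275247 = 274855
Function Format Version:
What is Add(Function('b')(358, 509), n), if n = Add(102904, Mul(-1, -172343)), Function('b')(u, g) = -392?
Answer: 274855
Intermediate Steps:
n = 275247 (n = Add(102904, 172343) = 275247)
Add(Function('b')(358, 509), n) = Add(-392, 275247) = 274855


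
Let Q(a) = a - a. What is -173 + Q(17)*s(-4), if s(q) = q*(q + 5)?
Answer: -173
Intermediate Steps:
Q(a) = 0
s(q) = q*(5 + q)
-173 + Q(17)*s(-4) = -173 + 0*(-4*(5 - 4)) = -173 + 0*(-4*1) = -173 + 0*(-4) = -173 + 0 = -173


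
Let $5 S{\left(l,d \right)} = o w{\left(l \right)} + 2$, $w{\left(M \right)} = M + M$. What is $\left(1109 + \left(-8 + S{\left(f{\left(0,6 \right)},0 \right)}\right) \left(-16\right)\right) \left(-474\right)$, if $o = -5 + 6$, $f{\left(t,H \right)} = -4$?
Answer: $- \frac{2977194}{5} \approx -5.9544 \cdot 10^{5}$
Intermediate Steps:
$o = 1$
$w{\left(M \right)} = 2 M$
$S{\left(l,d \right)} = \frac{2}{5} + \frac{2 l}{5}$ ($S{\left(l,d \right)} = \frac{1 \cdot 2 l + 2}{5} = \frac{2 l + 2}{5} = \frac{2 + 2 l}{5} = \frac{2}{5} + \frac{2 l}{5}$)
$\left(1109 + \left(-8 + S{\left(f{\left(0,6 \right)},0 \right)}\right) \left(-16\right)\right) \left(-474\right) = \left(1109 + \left(-8 + \left(\frac{2}{5} + \frac{2}{5} \left(-4\right)\right)\right) \left(-16\right)\right) \left(-474\right) = \left(1109 + \left(-8 + \left(\frac{2}{5} - \frac{8}{5}\right)\right) \left(-16\right)\right) \left(-474\right) = \left(1109 + \left(-8 - \frac{6}{5}\right) \left(-16\right)\right) \left(-474\right) = \left(1109 - - \frac{736}{5}\right) \left(-474\right) = \left(1109 + \frac{736}{5}\right) \left(-474\right) = \frac{6281}{5} \left(-474\right) = - \frac{2977194}{5}$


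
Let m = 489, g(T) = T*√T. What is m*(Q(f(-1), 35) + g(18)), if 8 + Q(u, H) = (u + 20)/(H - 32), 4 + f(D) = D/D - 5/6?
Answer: -7661/6 + 26406*√2 ≈ 36067.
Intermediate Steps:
g(T) = T^(3/2)
f(D) = -23/6 (f(D) = -4 + (D/D - 5/6) = -4 + (1 - 5*⅙) = -4 + (1 - ⅚) = -4 + ⅙ = -23/6)
Q(u, H) = -8 + (20 + u)/(-32 + H) (Q(u, H) = -8 + (u + 20)/(H - 32) = -8 + (20 + u)/(-32 + H))
m*(Q(f(-1), 35) + g(18)) = 489*((276 - 23/6 - 8*35)/(-32 + 35) + 18^(3/2)) = 489*((276 - 23/6 - 280)/3 + 54*√2) = 489*((⅓)*(-47/6) + 54*√2) = 489*(-47/18 + 54*√2) = -7661/6 + 26406*√2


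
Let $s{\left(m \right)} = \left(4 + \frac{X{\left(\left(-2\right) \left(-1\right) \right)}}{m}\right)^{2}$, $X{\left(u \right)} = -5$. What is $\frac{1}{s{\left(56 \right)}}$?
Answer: $\frac{3136}{47961} \approx 0.065386$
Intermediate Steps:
$s{\left(m \right)} = \left(4 - \frac{5}{m}\right)^{2}$
$\frac{1}{s{\left(56 \right)}} = \frac{1}{\frac{1}{3136} \left(-5 + 4 \cdot 56\right)^{2}} = \frac{1}{\frac{1}{3136} \left(-5 + 224\right)^{2}} = \frac{1}{\frac{1}{3136} \cdot 219^{2}} = \frac{1}{\frac{1}{3136} \cdot 47961} = \frac{1}{\frac{47961}{3136}} = \frac{3136}{47961}$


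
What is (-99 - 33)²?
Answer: 17424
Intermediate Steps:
(-99 - 33)² = (-132)² = 17424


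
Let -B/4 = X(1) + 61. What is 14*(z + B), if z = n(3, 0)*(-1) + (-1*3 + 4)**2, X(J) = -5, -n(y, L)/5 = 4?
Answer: -2842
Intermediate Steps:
n(y, L) = -20 (n(y, L) = -5*4 = -20)
z = 21 (z = -20*(-1) + (-1*3 + 4)**2 = 20 + (-3 + 4)**2 = 20 + 1**2 = 20 + 1 = 21)
B = -224 (B = -4*(-5 + 61) = -4*56 = -224)
14*(z + B) = 14*(21 - 224) = 14*(-203) = -2842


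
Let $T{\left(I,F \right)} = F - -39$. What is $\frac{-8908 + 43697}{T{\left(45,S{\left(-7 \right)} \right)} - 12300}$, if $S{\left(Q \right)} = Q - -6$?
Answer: $- \frac{34789}{12262} \approx -2.8371$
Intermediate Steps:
$S{\left(Q \right)} = 6 + Q$ ($S{\left(Q \right)} = Q + 6 = 6 + Q$)
$T{\left(I,F \right)} = 39 + F$ ($T{\left(I,F \right)} = F + 39 = 39 + F$)
$\frac{-8908 + 43697}{T{\left(45,S{\left(-7 \right)} \right)} - 12300} = \frac{-8908 + 43697}{\left(39 + \left(6 - 7\right)\right) - 12300} = \frac{34789}{\left(39 - 1\right) - 12300} = \frac{34789}{38 - 12300} = \frac{34789}{-12262} = 34789 \left(- \frac{1}{12262}\right) = - \frac{34789}{12262}$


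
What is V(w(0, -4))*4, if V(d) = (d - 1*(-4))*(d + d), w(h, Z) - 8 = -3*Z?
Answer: 3840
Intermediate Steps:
w(h, Z) = 8 - 3*Z
V(d) = 2*d*(4 + d) (V(d) = (d + 4)*(2*d) = (4 + d)*(2*d) = 2*d*(4 + d))
V(w(0, -4))*4 = (2*(8 - 3*(-4))*(4 + (8 - 3*(-4))))*4 = (2*(8 + 12)*(4 + (8 + 12)))*4 = (2*20*(4 + 20))*4 = (2*20*24)*4 = 960*4 = 3840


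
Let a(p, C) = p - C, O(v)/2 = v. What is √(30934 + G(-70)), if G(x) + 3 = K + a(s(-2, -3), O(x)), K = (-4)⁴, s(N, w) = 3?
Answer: √31330 ≈ 177.00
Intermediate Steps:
O(v) = 2*v
K = 256
G(x) = 256 - 2*x (G(x) = -3 + (256 + (3 - 2*x)) = -3 + (259 - 2*x) = 256 - 2*x)
√(30934 + G(-70)) = √(30934 + (256 - 2*(-70))) = √(30934 + (256 + 140)) = √(30934 + 396) = √31330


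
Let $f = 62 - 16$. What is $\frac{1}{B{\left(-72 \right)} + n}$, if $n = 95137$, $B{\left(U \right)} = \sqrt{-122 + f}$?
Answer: $\frac{95137}{9051048845} - \frac{2 i \sqrt{19}}{9051048845} \approx 1.0511 \cdot 10^{-5} - 9.6318 \cdot 10^{-10} i$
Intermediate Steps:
$f = 46$
$B{\left(U \right)} = 2 i \sqrt{19}$ ($B{\left(U \right)} = \sqrt{-122 + 46} = \sqrt{-76} = 2 i \sqrt{19}$)
$\frac{1}{B{\left(-72 \right)} + n} = \frac{1}{2 i \sqrt{19} + 95137} = \frac{1}{95137 + 2 i \sqrt{19}}$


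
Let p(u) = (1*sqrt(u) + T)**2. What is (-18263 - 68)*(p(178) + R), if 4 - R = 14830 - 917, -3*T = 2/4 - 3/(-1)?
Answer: 9060408377/36 + 128317*sqrt(178)/3 ≈ 2.5225e+8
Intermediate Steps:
T = -7/6 (T = -(2/4 - 3/(-1))/3 = -(2*(1/4) - 3*(-1))/3 = -(1/2 + 3)/3 = -1/3*7/2 = -7/6 ≈ -1.1667)
p(u) = (-7/6 + sqrt(u))**2 (p(u) = (1*sqrt(u) - 7/6)**2 = (sqrt(u) - 7/6)**2 = (-7/6 + sqrt(u))**2)
R = -13909 (R = 4 - (14830 - 917) = 4 - 1*13913 = 4 - 13913 = -13909)
(-18263 - 68)*(p(178) + R) = (-18263 - 68)*((-7 + 6*sqrt(178))**2/36 - 13909) = -18331*(-13909 + (-7 + 6*sqrt(178))**2/36) = 254965879 - 18331*(-7 + 6*sqrt(178))**2/36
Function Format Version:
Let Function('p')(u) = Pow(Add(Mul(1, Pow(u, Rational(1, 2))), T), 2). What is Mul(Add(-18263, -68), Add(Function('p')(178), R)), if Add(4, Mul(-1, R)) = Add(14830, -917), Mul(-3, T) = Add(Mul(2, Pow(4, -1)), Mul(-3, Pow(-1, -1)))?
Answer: Add(Rational(9060408377, 36), Mul(Rational(128317, 3), Pow(178, Rational(1, 2)))) ≈ 2.5225e+8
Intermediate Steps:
T = Rational(-7, 6) (T = Mul(Rational(-1, 3), Add(Mul(2, Pow(4, -1)), Mul(-3, Pow(-1, -1)))) = Mul(Rational(-1, 3), Add(Mul(2, Rational(1, 4)), Mul(-3, -1))) = Mul(Rational(-1, 3), Add(Rational(1, 2), 3)) = Mul(Rational(-1, 3), Rational(7, 2)) = Rational(-7, 6) ≈ -1.1667)
Function('p')(u) = Pow(Add(Rational(-7, 6), Pow(u, Rational(1, 2))), 2) (Function('p')(u) = Pow(Add(Mul(1, Pow(u, Rational(1, 2))), Rational(-7, 6)), 2) = Pow(Add(Pow(u, Rational(1, 2)), Rational(-7, 6)), 2) = Pow(Add(Rational(-7, 6), Pow(u, Rational(1, 2))), 2))
R = -13909 (R = Add(4, Mul(-1, Add(14830, -917))) = Add(4, Mul(-1, 13913)) = Add(4, -13913) = -13909)
Mul(Add(-18263, -68), Add(Function('p')(178), R)) = Mul(Add(-18263, -68), Add(Mul(Rational(1, 36), Pow(Add(-7, Mul(6, Pow(178, Rational(1, 2)))), 2)), -13909)) = Mul(-18331, Add(-13909, Mul(Rational(1, 36), Pow(Add(-7, Mul(6, Pow(178, Rational(1, 2)))), 2)))) = Add(254965879, Mul(Rational(-18331, 36), Pow(Add(-7, Mul(6, Pow(178, Rational(1, 2)))), 2)))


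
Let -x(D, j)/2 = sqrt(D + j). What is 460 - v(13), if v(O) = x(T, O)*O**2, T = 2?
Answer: 460 + 338*sqrt(15) ≈ 1769.1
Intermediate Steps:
x(D, j) = -2*sqrt(D + j)
v(O) = -2*O**2*sqrt(2 + O) (v(O) = (-2*sqrt(2 + O))*O**2 = -2*O**2*sqrt(2 + O))
460 - v(13) = 460 - (-2)*13**2*sqrt(2 + 13) = 460 - (-2)*169*sqrt(15) = 460 - (-338)*sqrt(15) = 460 + 338*sqrt(15)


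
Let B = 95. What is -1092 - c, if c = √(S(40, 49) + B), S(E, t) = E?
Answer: -1092 - 3*√15 ≈ -1103.6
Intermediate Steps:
c = 3*√15 (c = √(40 + 95) = √135 = 3*√15 ≈ 11.619)
-1092 - c = -1092 - 3*√15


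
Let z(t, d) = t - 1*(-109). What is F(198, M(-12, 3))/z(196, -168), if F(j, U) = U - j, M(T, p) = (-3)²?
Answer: -189/305 ≈ -0.61967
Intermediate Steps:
z(t, d) = 109 + t (z(t, d) = t + 109 = 109 + t)
M(T, p) = 9
F(198, M(-12, 3))/z(196, -168) = (9 - 1*198)/(109 + 196) = (9 - 198)/305 = -189*1/305 = -189/305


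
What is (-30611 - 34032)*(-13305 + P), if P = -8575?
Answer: 1414388840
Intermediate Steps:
(-30611 - 34032)*(-13305 + P) = (-30611 - 34032)*(-13305 - 8575) = -64643*(-21880) = 1414388840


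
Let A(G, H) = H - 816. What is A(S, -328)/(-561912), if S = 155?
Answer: 11/5403 ≈ 0.0020359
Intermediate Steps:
A(G, H) = -816 + H
A(S, -328)/(-561912) = (-816 - 328)/(-561912) = -1144*(-1/561912) = 11/5403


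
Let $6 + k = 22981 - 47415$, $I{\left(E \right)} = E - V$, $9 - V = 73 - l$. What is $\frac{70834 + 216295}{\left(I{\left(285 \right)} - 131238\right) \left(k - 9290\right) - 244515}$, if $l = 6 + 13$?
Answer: $\frac{287129}{4415282325} \approx 6.5031 \cdot 10^{-5}$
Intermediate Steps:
$l = 19$
$V = -45$ ($V = 9 - \left(73 - 19\right) = 9 - 54 = -45$)
$I{\left(E \right)} = 45 + E$ ($I{\left(E \right)} = E - -45 = E + 45 = 45 + E$)
$k = -24440$ ($k = -6 + \left(22981 - 47415\right) = -6 - 24434 = -24440$)
$\frac{70834 + 216295}{\left(I{\left(285 \right)} - 131238\right) \left(k - 9290\right) - 244515} = \frac{70834 + 216295}{\left(\left(45 + 285\right) - 131238\right) \left(-24440 - 9290\right) - 244515} = \frac{287129}{\left(330 - 131238\right) \left(-33730\right) - 244515} = \frac{287129}{\left(-130908\right) \left(-33730\right) - 244515} = \frac{287129}{4415526840 - 244515} = \frac{287129}{4415282325}$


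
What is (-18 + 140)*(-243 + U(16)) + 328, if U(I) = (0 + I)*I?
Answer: 1914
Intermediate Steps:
U(I) = I² (U(I) = I*I = I²)
(-18 + 140)*(-243 + U(16)) + 328 = (-18 + 140)*(-243 + 16²) + 328 = 122*(-243 + 256) + 328 = 122*13 + 328 = 1586 + 328 = 1914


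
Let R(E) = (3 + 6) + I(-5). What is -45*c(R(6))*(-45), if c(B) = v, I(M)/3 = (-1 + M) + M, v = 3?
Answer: 6075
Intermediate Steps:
I(M) = -3 + 6*M (I(M) = 3*((-1 + M) + M) = 3*(-1 + 2*M) = -3 + 6*M)
R(E) = -24 (R(E) = (3 + 6) + (-3 + 6*(-5)) = 9 + (-3 - 30) = 9 - 33 = -24)
c(B) = 3
-45*c(R(6))*(-45) = -45*3*(-45) = -135*(-45) = 6075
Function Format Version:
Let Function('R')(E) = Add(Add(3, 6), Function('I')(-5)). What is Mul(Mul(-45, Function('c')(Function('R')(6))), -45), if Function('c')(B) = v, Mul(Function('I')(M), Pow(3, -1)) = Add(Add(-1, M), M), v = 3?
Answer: 6075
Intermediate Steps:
Function('I')(M) = Add(-3, Mul(6, M)) (Function('I')(M) = Mul(3, Add(Add(-1, M), M)) = Mul(3, Add(-1, Mul(2, M))) = Add(-3, Mul(6, M)))
Function('R')(E) = -24 (Function('R')(E) = Add(Add(3, 6), Add(-3, Mul(6, -5))) = Add(9, Add(-3, -30)) = Add(9, -33) = -24)
Function('c')(B) = 3
Mul(Mul(-45, Function('c')(Function('R')(6))), -45) = Mul(Mul(-45, 3), -45) = Mul(-135, -45) = 6075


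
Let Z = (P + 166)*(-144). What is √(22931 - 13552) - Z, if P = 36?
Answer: 29088 + √9379 ≈ 29185.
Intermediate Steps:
Z = -29088 (Z = (36 + 166)*(-144) = 202*(-144) = -29088)
√(22931 - 13552) - Z = √(22931 - 13552) - 1*(-29088) = √9379 + 29088 = 29088 + √9379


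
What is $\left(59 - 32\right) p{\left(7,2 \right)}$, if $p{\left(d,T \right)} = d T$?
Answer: $378$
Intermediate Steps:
$p{\left(d,T \right)} = T d$
$\left(59 - 32\right) p{\left(7,2 \right)} = \left(59 - 32\right) 2 \cdot 7 = 27 \cdot 14 = 378$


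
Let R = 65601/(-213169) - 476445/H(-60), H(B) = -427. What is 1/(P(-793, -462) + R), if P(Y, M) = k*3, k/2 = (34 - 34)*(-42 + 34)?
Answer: 91023163/101535292578 ≈ 0.00089647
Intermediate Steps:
k = 0 (k = 2*((34 - 34)*(-42 + 34)) = 2*(0*(-8)) = 2*0 = 0)
P(Y, M) = 0 (P(Y, M) = 0*3 = 0)
R = 101535292578/91023163 (R = 65601/(-213169) - 476445/(-427) = 65601*(-1/213169) - 476445*(-1/427) = -65601/213169 + 476445/427 = 101535292578/91023163 ≈ 1115.5)
1/(P(-793, -462) + R) = 1/(0 + 101535292578/91023163) = 1/(101535292578/91023163) = 91023163/101535292578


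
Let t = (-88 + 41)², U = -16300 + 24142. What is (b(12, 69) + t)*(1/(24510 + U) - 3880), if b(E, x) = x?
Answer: -142973839501/16176 ≈ -8.8386e+6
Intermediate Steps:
U = 7842
t = 2209 (t = (-47)² = 2209)
(b(12, 69) + t)*(1/(24510 + U) - 3880) = (69 + 2209)*(1/(24510 + 7842) - 3880) = 2278*(1/32352 - 3880) = 2278*(-125525759/32352) = -142973839501/16176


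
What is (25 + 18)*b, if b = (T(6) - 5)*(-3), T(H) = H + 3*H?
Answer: -2451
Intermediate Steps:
T(H) = 4*H
b = -57 (b = (4*6 - 5)*(-3) = (24 - 5)*(-3) = 19*(-3) = -57)
(25 + 18)*b = (25 + 18)*(-57) = 43*(-57) = -2451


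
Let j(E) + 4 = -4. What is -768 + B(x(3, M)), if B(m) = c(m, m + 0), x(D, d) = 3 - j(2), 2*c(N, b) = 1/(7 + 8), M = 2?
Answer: -23039/30 ≈ -767.97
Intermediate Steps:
j(E) = -8 (j(E) = -4 - 4 = -8)
c(N, b) = 1/30 (c(N, b) = 1/(2*(7 + 8)) = (½)/15 = (½)*(1/15) = 1/30)
x(D, d) = 11 (x(D, d) = 3 - 1*(-8) = 3 + 8 = 11)
B(m) = 1/30
-768 + B(x(3, M)) = -768 + 1/30 = -23039/30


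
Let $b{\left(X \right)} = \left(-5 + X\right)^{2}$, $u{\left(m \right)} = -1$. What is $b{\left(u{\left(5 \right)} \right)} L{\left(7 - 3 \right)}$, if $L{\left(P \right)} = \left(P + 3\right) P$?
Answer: $1008$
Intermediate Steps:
$L{\left(P \right)} = P \left(3 + P\right)$ ($L{\left(P \right)} = \left(3 + P\right) P = P \left(3 + P\right)$)
$b{\left(u{\left(5 \right)} \right)} L{\left(7 - 3 \right)} = \left(-5 - 1\right)^{2} \left(7 - 3\right) \left(3 + \left(7 - 3\right)\right) = \left(-6\right)^{2} \left(7 - 3\right) \left(3 + \left(7 - 3\right)\right) = 36 \cdot 4 \left(3 + 4\right) = 36 \cdot 4 \cdot 7 = 36 \cdot 28 = 1008$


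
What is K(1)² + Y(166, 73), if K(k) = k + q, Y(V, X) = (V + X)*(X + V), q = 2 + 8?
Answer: 57242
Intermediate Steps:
q = 10
Y(V, X) = (V + X)² (Y(V, X) = (V + X)*(V + X) = (V + X)²)
K(k) = 10 + k (K(k) = k + 10 = 10 + k)
K(1)² + Y(166, 73) = (10 + 1)² + (166 + 73)² = 11² + 239² = 121 + 57121 = 57242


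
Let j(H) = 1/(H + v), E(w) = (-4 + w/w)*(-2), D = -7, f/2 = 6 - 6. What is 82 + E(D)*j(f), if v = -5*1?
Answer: 404/5 ≈ 80.800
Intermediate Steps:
f = 0 (f = 2*(6 - 6) = 2*0 = 0)
v = -5
E(w) = 6 (E(w) = (-4 + 1)*(-2) = -3*(-2) = 6)
j(H) = 1/(-5 + H) (j(H) = 1/(H - 5) = 1/(-5 + H))
82 + E(D)*j(f) = 82 + 6/(-5 + 0) = 82 + 6/(-5) = 82 + 6*(-⅕) = 82 - 6/5 = 404/5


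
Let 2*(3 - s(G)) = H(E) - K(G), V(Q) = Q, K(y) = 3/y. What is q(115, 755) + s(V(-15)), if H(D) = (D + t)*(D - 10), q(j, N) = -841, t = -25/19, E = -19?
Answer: -215209/190 ≈ -1132.7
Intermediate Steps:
t = -25/19 (t = -25*1/19 = -25/19 ≈ -1.3158)
H(D) = (-10 + D)*(-25/19 + D) (H(D) = (D - 25/19)*(D - 10) = (-25/19 + D)*(-10 + D) = (-10 + D)*(-25/19 + D))
s(G) = -5540/19 + 3/(2*G) (s(G) = 3 - ((250/19 + (-19)² - 215/19*(-19)) - 3/G)/2 = 3 - ((250/19 + 361 + 215) - 3/G)/2 = 3 - (11194/19 - 3/G)/2 = 3 + (-5597/19 + 3/(2*G)) = -5540/19 + 3/(2*G))
q(115, 755) + s(V(-15)) = -841 + (1/38)*(57 - 11080*(-15))/(-15) = -841 + (1/38)*(-1/15)*(57 + 166200) = -841 + (1/38)*(-1/15)*166257 = -841 - 55419/190 = -215209/190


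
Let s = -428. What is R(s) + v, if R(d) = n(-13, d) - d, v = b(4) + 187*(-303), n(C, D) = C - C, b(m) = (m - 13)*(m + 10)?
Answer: -56359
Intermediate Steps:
b(m) = (-13 + m)*(10 + m)
n(C, D) = 0
v = -56787 (v = (-130 + 4² - 3*4) + 187*(-303) = (-130 + 16 - 12) - 56661 = -126 - 56661 = -56787)
R(d) = -d (R(d) = 0 - d = -d)
R(s) + v = -1*(-428) - 56787 = 428 - 56787 = -56359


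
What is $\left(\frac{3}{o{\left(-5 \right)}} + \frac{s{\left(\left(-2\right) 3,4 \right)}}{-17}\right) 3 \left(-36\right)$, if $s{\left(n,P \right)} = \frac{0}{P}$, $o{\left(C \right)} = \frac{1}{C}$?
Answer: $1620$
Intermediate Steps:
$s{\left(n,P \right)} = 0$
$\left(\frac{3}{o{\left(-5 \right)}} + \frac{s{\left(\left(-2\right) 3,4 \right)}}{-17}\right) 3 \left(-36\right) = \left(\frac{3}{\frac{1}{-5}} + \frac{0}{-17}\right) 3 \left(-36\right) = \left(\frac{3}{- \frac{1}{5}} + 0 \left(- \frac{1}{17}\right)\right) 3 \left(-36\right) = \left(3 \left(-5\right) + 0\right) 3 \left(-36\right) = \left(-15 + 0\right) 3 \left(-36\right) = \left(-15\right) 3 \left(-36\right) = \left(-45\right) \left(-36\right) = 1620$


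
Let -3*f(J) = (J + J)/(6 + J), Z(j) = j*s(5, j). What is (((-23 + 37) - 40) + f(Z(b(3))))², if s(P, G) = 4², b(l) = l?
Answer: 515524/729 ≈ 707.17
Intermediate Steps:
s(P, G) = 16
Z(j) = 16*j (Z(j) = j*16 = 16*j)
f(J) = -2*J/(3*(6 + J)) (f(J) = -(J + J)/(3*(6 + J)) = -2*J/(3*(6 + J)))
(((-23 + 37) - 40) + f(Z(b(3))))² = (((-23 + 37) - 40) - 2*16*3/(18 + 3*(16*3)))² = ((14 - 40) - 2*48/(18 + 3*48))² = (-26 - 2*48/(18 + 144))² = (-26 - 2*48/162)² = (-26 - 2*48*1/162)² = (-26 - 16/27)² = (-718/27)² = 515524/729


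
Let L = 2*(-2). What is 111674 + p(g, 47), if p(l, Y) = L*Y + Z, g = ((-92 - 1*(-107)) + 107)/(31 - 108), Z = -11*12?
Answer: 111354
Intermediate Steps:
Z = -132
L = -4
g = -122/77 (g = ((-92 + 107) + 107)/(-77) = (15 + 107)*(-1/77) = 122*(-1/77) = -122/77 ≈ -1.5844)
p(l, Y) = -132 - 4*Y (p(l, Y) = -4*Y - 132 = -132 - 4*Y)
111674 + p(g, 47) = 111674 + (-132 - 4*47) = 111674 + (-132 - 188) = 111674 - 320 = 111354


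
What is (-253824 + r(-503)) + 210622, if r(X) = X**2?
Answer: 209807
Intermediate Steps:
(-253824 + r(-503)) + 210622 = (-253824 + (-503)**2) + 210622 = (-253824 + 253009) + 210622 = -815 + 210622 = 209807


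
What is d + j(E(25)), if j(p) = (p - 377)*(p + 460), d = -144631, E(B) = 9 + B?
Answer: -314073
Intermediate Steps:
j(p) = (-377 + p)*(460 + p)
d + j(E(25)) = -144631 + (-173420 + (9 + 25)² + 83*(9 + 25)) = -144631 + (-173420 + 34² + 83*34) = -144631 + (-173420 + 1156 + 2822) = -144631 - 169442 = -314073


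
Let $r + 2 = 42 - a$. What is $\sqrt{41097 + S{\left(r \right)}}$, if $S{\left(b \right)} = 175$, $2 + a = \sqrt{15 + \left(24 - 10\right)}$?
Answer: $2 \sqrt{10318} \approx 203.16$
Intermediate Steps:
$a = -2 + \sqrt{29}$ ($a = -2 + \sqrt{15 + \left(24 - 10\right)} = -2 + \sqrt{15 + 14} = -2 + \sqrt{29} \approx 3.3852$)
$r = 42 - \sqrt{29}$ ($r = -2 + \left(42 - \left(-2 + \sqrt{29}\right)\right) = -2 + \left(42 + \left(2 - \sqrt{29}\right)\right) = -2 + \left(44 - \sqrt{29}\right) = 42 - \sqrt{29} \approx 36.615$)
$\sqrt{41097 + S{\left(r \right)}} = \sqrt{41097 + 175} = \sqrt{41272} = 2 \sqrt{10318}$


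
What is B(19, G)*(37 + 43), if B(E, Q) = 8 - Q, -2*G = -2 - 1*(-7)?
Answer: 840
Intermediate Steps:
G = -5/2 (G = -(-2 - 1*(-7))/2 = -(-2 + 7)/2 = -½*5 = -5/2 ≈ -2.5000)
B(19, G)*(37 + 43) = (8 - 1*(-5/2))*(37 + 43) = (8 + 5/2)*80 = (21/2)*80 = 840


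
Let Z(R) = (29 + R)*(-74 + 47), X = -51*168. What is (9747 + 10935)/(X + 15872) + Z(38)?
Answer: -6596127/3652 ≈ -1806.2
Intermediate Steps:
X = -8568
Z(R) = -783 - 27*R (Z(R) = (29 + R)*(-27) = -783 - 27*R)
(9747 + 10935)/(X + 15872) + Z(38) = (9747 + 10935)/(-8568 + 15872) + (-783 - 27*38) = 20682/7304 + (-783 - 1026) = 20682*(1/7304) - 1809 = 10341/3652 - 1809 = -6596127/3652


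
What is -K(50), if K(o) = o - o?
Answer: 0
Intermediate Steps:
K(o) = 0
-K(50) = -1*0 = 0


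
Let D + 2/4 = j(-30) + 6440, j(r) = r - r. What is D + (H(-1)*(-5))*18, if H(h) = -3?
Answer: 13419/2 ≈ 6709.5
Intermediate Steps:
j(r) = 0
D = 12879/2 (D = -½ + (0 + 6440) = -½ + 6440 = 12879/2 ≈ 6439.5)
D + (H(-1)*(-5))*18 = 12879/2 - 3*(-5)*18 = 12879/2 + 15*18 = 12879/2 + 270 = 13419/2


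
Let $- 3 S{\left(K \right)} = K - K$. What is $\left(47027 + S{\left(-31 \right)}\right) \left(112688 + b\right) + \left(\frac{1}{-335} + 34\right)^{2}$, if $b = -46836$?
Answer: $\frac{347540979108221}{112225} \approx 3.0968 \cdot 10^{9}$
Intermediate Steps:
$S{\left(K \right)} = 0$ ($S{\left(K \right)} = - \frac{K - K}{3} = \left(- \frac{1}{3}\right) 0 = 0$)
$\left(47027 + S{\left(-31 \right)}\right) \left(112688 + b\right) + \left(\frac{1}{-335} + 34\right)^{2} = \left(47027 + 0\right) \left(112688 - 46836\right) + \left(\frac{1}{-335} + 34\right)^{2} = 47027 \cdot 65852 + \left(- \frac{1}{335} + 34\right)^{2} = 3096822004 + \left(\frac{11389}{335}\right)^{2} = 3096822004 + \frac{129709321}{112225} = \frac{347540979108221}{112225}$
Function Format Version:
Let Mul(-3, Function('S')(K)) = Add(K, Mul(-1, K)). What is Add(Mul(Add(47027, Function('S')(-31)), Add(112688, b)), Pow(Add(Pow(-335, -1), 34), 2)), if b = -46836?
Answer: Rational(347540979108221, 112225) ≈ 3.0968e+9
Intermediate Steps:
Function('S')(K) = 0 (Function('S')(K) = Mul(Rational(-1, 3), Add(K, Mul(-1, K))) = Mul(Rational(-1, 3), 0) = 0)
Add(Mul(Add(47027, Function('S')(-31)), Add(112688, b)), Pow(Add(Pow(-335, -1), 34), 2)) = Add(Mul(Add(47027, 0), Add(112688, -46836)), Pow(Add(Pow(-335, -1), 34), 2)) = Add(Mul(47027, 65852), Pow(Add(Rational(-1, 335), 34), 2)) = Add(3096822004, Pow(Rational(11389, 335), 2)) = Add(3096822004, Rational(129709321, 112225)) = Rational(347540979108221, 112225)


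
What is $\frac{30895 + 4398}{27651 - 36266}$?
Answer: $- \frac{35293}{8615} \approx -4.0967$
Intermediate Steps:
$\frac{30895 + 4398}{27651 - 36266} = \frac{35293}{-8615} = 35293 \left(- \frac{1}{8615}\right) = - \frac{35293}{8615}$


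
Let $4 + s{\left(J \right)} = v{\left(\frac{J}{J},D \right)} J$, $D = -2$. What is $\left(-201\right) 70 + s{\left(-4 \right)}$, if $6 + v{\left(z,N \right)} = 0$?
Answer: $-14050$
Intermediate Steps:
$v{\left(z,N \right)} = -6$ ($v{\left(z,N \right)} = -6 + 0 = -6$)
$s{\left(J \right)} = -4 - 6 J$
$\left(-201\right) 70 + s{\left(-4 \right)} = \left(-201\right) 70 - -20 = -14070 + \left(-4 + 24\right) = -14070 + 20 = -14050$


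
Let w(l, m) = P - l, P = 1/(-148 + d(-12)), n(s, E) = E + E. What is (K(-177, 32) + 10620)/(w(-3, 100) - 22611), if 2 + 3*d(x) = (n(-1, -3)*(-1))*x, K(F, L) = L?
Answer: -5517736/11710947 ≈ -0.47116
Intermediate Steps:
n(s, E) = 2*E
d(x) = -2/3 + 2*x (d(x) = -2/3 + (((2*(-3))*(-1))*x)/3 = -2/3 + ((-6*(-1))*x)/3 = -2/3 + (6*x)/3 = -2/3 + 2*x)
P = -3/518 (P = 1/(-148 + (-2/3 + 2*(-12))) = 1/(-148 + (-2/3 - 24)) = 1/(-148 - 74/3) = 1/(-518/3) = -3/518 ≈ -0.0057915)
w(l, m) = -3/518 - l
(K(-177, 32) + 10620)/(w(-3, 100) - 22611) = (32 + 10620)/((-3/518 - 1*(-3)) - 22611) = 10652/((-3/518 + 3) - 22611) = 10652/(1551/518 - 22611) = 10652/(-11710947/518) = 10652*(-518/11710947) = -5517736/11710947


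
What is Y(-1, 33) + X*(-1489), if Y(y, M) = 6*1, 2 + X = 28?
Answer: -38708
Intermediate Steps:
X = 26 (X = -2 + 28 = 26)
Y(y, M) = 6
Y(-1, 33) + X*(-1489) = 6 + 26*(-1489) = 6 - 38714 = -38708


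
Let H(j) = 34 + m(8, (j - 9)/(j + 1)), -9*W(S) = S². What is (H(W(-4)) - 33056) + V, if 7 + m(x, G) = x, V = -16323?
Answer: -49344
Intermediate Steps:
m(x, G) = -7 + x
W(S) = -S²/9
H(j) = 35 (H(j) = 34 + (-7 + 8) = 34 + 1 = 35)
(H(W(-4)) - 33056) + V = (35 - 33056) - 16323 = -33021 - 16323 = -49344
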